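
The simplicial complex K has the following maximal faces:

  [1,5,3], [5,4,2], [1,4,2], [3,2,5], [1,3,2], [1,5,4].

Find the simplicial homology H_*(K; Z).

Fix the vertex order 1 < 2 < 3 < 4 < 5 and write every simplex with vertices in increasing order. Then dim K = 2 and the simplices of K are:

  0-simplices (5): [1], [2], [3], [4], [5]
  1-simplices (9): [1,2], [1,3], [1,4], [1,5], [2,3], [2,4], [2,5], [3,5], [4,5]
  2-simplices (6): [1,2,3], [1,2,4], [1,3,5], [1,4,5], [2,3,5], [2,4,5]

giving chain groups C_0 ≅ Z^5, C_1 ≅ Z^9, C_2 ≅ Z^6.

Boundary ∂_1: C_1 → C_0 is given by ∂[p,q] = [q] − [p]. For instance
  ∂[1,2] = [2] − [1].
This gives a 5×9 integer matrix of rank 4; reducing to Smith normal form yields diagonal entries (1,1,1,1).

Boundary ∂_2: C_2 → C_1 maps a triangle to the signed sum of its edges. For instance
  ∂[1,3,5] = [3,5] − [1,5] + [1,3],
  ∂[2,3,5] = [3,5] − [2,5] + [2,3].
The resulting 9×6 matrix has rank 5, and its Smith normal form has invariant factors (1,1,1,1,1).

Computing H_k = (kernel of ∂_k) / (image of ∂_{k+1}):

  H_0: rank C_0 − rank ∂_1 = 5 − 4 = 1, and the invariant factors of ∂_1 are all 1, so H_0 ≅ Z.
  H_1: rank ker ∂_1 − rank ∂_2 = (9 − 4) − 5 = 0, and the invariant factors of ∂_2 are all 1, so H_1 ≅ 0.
  H_2: rank ker ∂_2 − rank ∂_3 = (6 − 5) − 0 = 1, and there is no ∂_3, so H_2 ≅ Z.

As a check, the Euler characteristic is 5 − 9 + 6 = 2, which agrees with 1 − 0 + 1 = 2.

H_0 ≅ Z,  H_1 = 0,  H_2 ≅ Z.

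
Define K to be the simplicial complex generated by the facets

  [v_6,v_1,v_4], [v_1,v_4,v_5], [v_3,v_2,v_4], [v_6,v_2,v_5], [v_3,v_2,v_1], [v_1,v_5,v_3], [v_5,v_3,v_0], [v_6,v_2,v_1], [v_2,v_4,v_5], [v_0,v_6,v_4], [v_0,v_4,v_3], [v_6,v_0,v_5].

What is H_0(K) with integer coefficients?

H_0 = Z.

Order the vertices as v_0 < v_1 < v_2 < v_3 < v_4 < v_5 < v_6. Listing each simplex with vertices in this order, K has dimension 2 with simplices:

  0-simplices (7): [v_0], [v_1], [v_2], [v_3], [v_4], [v_5], [v_6]
  1-simplices (18): (18 of them)
  2-simplices (12): (12 of them)

Hence C_0 ≅ Z^7, C_1 ≅ Z^18, C_2 ≅ Z^12.

The boundary map ∂_1: C_1 → C_0 sends each edge [p,q] (with p < q) to q − p. For instance
  ∂[v_2,v_3] = [v_3] − [v_2].
The resulting 7×18 matrix has rank 6, and its Smith normal form has invariant factors (1,1,1,1,1,1).

The boundary map ∂_2: C_2 → C_1 maps a triangle to the signed sum of its edges. For instance
  ∂[v_2,v_3,v_4] = [v_3,v_4] − [v_2,v_4] + [v_2,v_3],
  ∂[v_0,v_3,v_4] = [v_3,v_4] − [v_0,v_4] + [v_0,v_3].
The 18×12 boundary matrix has rank 12 and Smith normal form diag(1,1,1,1,1,1,1,1,1,1,1,2).

Computing H_k = (kernel of ∂_k) / (image of ∂_{k+1}):

  H_0: rank C_0 − rank ∂_1 = 7 − 6 = 1, and the invariant factors of ∂_1 are all 1, so H_0 ≅ Z.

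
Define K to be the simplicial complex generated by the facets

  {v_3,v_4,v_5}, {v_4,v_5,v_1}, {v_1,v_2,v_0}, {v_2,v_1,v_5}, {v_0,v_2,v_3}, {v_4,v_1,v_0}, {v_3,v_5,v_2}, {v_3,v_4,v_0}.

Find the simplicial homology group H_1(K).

Order the vertices as v_0 < v_1 < v_2 < v_3 < v_4 < v_5. Listing each simplex with vertices in this order, K has dimension 2 with simplices:

  0-simplices (6): [v_0], [v_1], [v_2], [v_3], [v_4], [v_5]
  1-simplices (12): [v_0,v_1], [v_0,v_2], [v_0,v_3], [v_0,v_4], [v_1,v_2], [v_1,v_4], [v_1,v_5], [v_2,v_3], [v_2,v_5], [v_3,v_4], [v_3,v_5], [v_4,v_5]
  2-simplices (8): [v_0,v_1,v_2], [v_0,v_1,v_4], [v_0,v_2,v_3], [v_0,v_3,v_4], [v_1,v_2,v_5], [v_1,v_4,v_5], [v_2,v_3,v_5], [v_3,v_4,v_5]

giving chain groups C_0 ≅ Z^6, C_1 ≅ Z^12, C_2 ≅ Z^8.

∂_1: C_1 → C_0 sends each edge [p,q] (with p < q) to q − p. For instance
  ∂[v_0,v_1] = [v_1] − [v_0].
This gives a 6×12 integer matrix of rank 5; reducing to Smith normal form yields diagonal entries (1,1,1,1,1).

Boundary ∂_2: C_2 → C_1 maps a triangle to the signed sum of its edges. For instance
  ∂[v_3,v_4,v_5] = [v_4,v_5] − [v_3,v_5] + [v_3,v_4],
  ∂[v_1,v_4,v_5] = [v_4,v_5] − [v_1,v_5] + [v_1,v_4].
The resulting 12×8 matrix has rank 7, and its Smith normal form has invariant factors (1,1,1,1,1,1,1).

From H_k ≅ ker(∂_k) / im(∂_{k+1}) we obtain:

  H_1: rank ker ∂_1 − rank ∂_2 = (12 − 5) − 7 = 0, and the invariant factors of ∂_2 are all 1, so H_1 = 0.

(K is a triangulation of the 2-sphere S^2.)

H_1 ≅ 0.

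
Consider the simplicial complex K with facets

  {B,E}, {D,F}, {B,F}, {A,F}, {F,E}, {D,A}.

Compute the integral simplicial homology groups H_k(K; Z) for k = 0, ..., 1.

H_0 = Z,  H_1 = Z^2.

K has 5 vertices, 6 edges.
rank ∂_0 = 0, rank ∂_1 = 4 ⇒ b_0 = 5 − 0 − 4 = 1; all invariant factors of ∂_1 are 1 so no torsion. So H_0 ≅ Z.
rank ∂_1 = 4, rank ∂_2 = 0 ⇒ b_1 = 6 − 4 − 0 = 2. So H_1 ≅ Z^2.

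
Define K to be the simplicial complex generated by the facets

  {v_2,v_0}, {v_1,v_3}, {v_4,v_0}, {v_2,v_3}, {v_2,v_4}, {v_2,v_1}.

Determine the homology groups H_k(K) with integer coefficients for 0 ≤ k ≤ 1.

Order the vertices as v_0 < v_1 < v_2 < v_3 < v_4. Listing each simplex with vertices in this order, K has dimension 1 with simplices:

  0-simplices (5): [v_0], [v_1], [v_2], [v_3], [v_4]
  1-simplices (6): [v_0,v_2], [v_0,v_4], [v_1,v_2], [v_1,v_3], [v_2,v_3], [v_2,v_4]

Hence C_0 ≅ Z^5, C_1 ≅ Z^6.

∂_1: C_1 → C_0 maps an edge to its endpoints' difference, ∂[p,q] = q − p.
As a 5×6 matrix over Z this has rank 4, with invariant factors (1,1,1,1).

Now H_k = ker ∂_k / im ∂_{k+1}, so:

  H_0: rank C_0 − rank ∂_1 = 5 − 4 = 1, and the invariant factors of ∂_1 are all 1, so H_0 ≅ Z.
  H_1: rank ker ∂_1 − rank ∂_2 = (6 − 4) − 0 = 2, and there is no ∂_2, so H_1 ≅ Z^2.

(K is a triangulation of a wedge of 2 circles.)

H_0 ≅ Z,  H_1 ≅ Z^2.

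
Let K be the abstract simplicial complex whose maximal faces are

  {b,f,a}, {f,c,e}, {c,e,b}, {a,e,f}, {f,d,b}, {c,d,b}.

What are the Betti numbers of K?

K has 6 vertices, 12 edges, 6 triangles.
rank ∂_0 = 0, rank ∂_1 = 5 ⇒ b_0 = 6 − 0 − 5 = 1; all invariant factors of ∂_1 are 1 so no torsion. So H_0 ≅ Z.
rank ∂_1 = 5, rank ∂_2 = 6 ⇒ b_1 = 12 − 5 − 6 = 1; all invariant factors of ∂_2 are 1 so no torsion. So H_1 ≅ Z.
rank ∂_2 = 6, rank ∂_3 = 0 ⇒ b_2 = 6 − 6 − 0 = 0. So H_2 ≅ 0.

b_0 = 1, b_1 = 1, b_2 = 0.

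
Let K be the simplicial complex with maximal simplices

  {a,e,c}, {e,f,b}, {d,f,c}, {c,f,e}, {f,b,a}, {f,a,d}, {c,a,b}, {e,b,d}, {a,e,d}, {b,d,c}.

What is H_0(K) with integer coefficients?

H_0 = Z.

K has 6 vertices, 15 edges, 10 triangles.
rank ∂_0 = 0, rank ∂_1 = 5 ⇒ b_0 = 6 − 0 − 5 = 1; all invariant factors of ∂_1 are 1 so no torsion. So H_0 ≅ Z.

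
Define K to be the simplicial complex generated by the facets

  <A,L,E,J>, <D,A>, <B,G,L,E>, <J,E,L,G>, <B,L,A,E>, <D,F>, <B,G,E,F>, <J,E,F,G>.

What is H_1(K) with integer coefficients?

H_1 ≅ Z.

We work with the vertex ordering A < B < D < E < F < G < J < L. The simplices of K, each written with vertices in increasing order, are:

  0-simplices (8): A, B, D, E, F, G, J, L
  1-simplices (19): AB, AD, AE, AJ, AL, BE, BF, BG, BL, DF, EF, EG, EJ, EL, FG, FJ, GJ, GL, JL
  2-simplices (17): ABE, ABL, AEJ, AEL, AJL, BEF, BEG, BEL, BFG, BGL, EFG, EFJ, EGJ, EGL, EJL, FGJ, GJL
  3-simplices (6): ABEL, AEJL, BEFG, BEGL, EFGJ, EGJL

Hence C_0 ≅ Z^8, C_1 ≅ Z^19, C_2 ≅ Z^17, C_3 ≅ Z^6.

∂_1: C_1 → C_0 maps an edge to its endpoints' difference, ∂[p,q] = q − p. For instance
  ∂AJ = J − A.
The 8×19 boundary matrix has rank 7 and Smith normal form diag(1,1,1,1,1,1,1).

∂_2: C_2 → C_1 acts by ∂[p,q,r] = [q,r] − [p,r] + [p,q]. For instance
  ∂EFG = FG − EG + EF,
  ∂EGJ = GJ − EJ + EG.
The 19×17 boundary matrix has rank 11 and Smith normal form diag(1,1,1,1,1,1,1,1,1,1,1).

The boundary map ∂_3: C_3 → C_2 sends each 3-simplex σ to the alternating sum Σ_i (−1)^i (σ with its i-th vertex removed). For instance
  ∂EFGJ = FGJ − EGJ + EFJ − EFG,
  ∂BEGL = EGL − BGL + BEL − BEG.
This gives a 17×6 integer matrix of rank 6; reducing to Smith normal form yields diagonal entries (1,1,1,1,1,1).

Computing H_k = (kernel of ∂_k) / (image of ∂_{k+1}):

  H_1: rank ker ∂_1 − rank ∂_2 = (19 − 7) − 11 = 1, and the invariant factors of ∂_2 are all 1, so H_1 = Z.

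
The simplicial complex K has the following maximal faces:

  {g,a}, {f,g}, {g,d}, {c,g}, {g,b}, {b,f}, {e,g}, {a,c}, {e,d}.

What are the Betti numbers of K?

Fix the vertex order a < b < c < d < e < f < g and write every simplex with vertices in increasing order. Then dim K = 1 and the simplices of K are:

  0-simplices (7): a, b, c, d, e, f, g
  1-simplices (9): ac, ag, bf, bg, cg, de, dg, eg, fg

giving chain groups C_0 ≅ Z^7, C_1 ≅ Z^9.

The boundary map ∂_1: C_1 → C_0 sends each edge [p,q] (with p < q) to q − p. For instance
  ∂cg = g − c.
As a 7×9 matrix over Z this has rank 6, with invariant factors (1,1,1,1,1,1).

Now H_k = ker ∂_k / im ∂_{k+1}, so:

  H_0: rank C_0 − rank ∂_1 = 7 − 6 = 1, and the invariant factors of ∂_1 are all 1, so H_0 ≅ Z.
  H_1: rank ker ∂_1 − rank ∂_2 = (9 − 6) − 0 = 3, and there is no ∂_2, so H_1 ≅ Z^3.

Hence the Betti numbers are b_0 = 1, b_1 = 3.

b_0 = 1, b_1 = 3.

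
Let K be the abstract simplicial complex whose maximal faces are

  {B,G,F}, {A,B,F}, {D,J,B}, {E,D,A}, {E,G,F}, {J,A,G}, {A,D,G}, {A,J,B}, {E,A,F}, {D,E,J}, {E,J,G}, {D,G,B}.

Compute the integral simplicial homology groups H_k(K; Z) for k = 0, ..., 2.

Order the vertices as A < B < D < E < F < G < J. Listing each simplex with vertices in this order, K has dimension 2 with simplices:

  0-simplices (7): A, B, D, E, F, G, J
  1-simplices (18): AB, AD, AE, AF, AG, AJ, BD, BF, BG, BJ, DE, DG, DJ, EF, EG, EJ, FG, GJ
  2-simplices (12): ABF, ABJ, ADE, ADG, AEF, AGJ, BDG, BDJ, BFG, DEJ, EFG, EGJ

giving chain groups C_0 ≅ Z^7, C_1 ≅ Z^18, C_2 ≅ Z^12.

∂_1: C_1 → C_0 sends each edge [p,q] (with p < q) to q − p.
As a 7×18 matrix over Z this has rank 6, with invariant factors (1,1,1,1,1,1).

∂_2: C_2 → C_1 maps a triangle to the signed sum of its edges. For instance
  ∂ABF = BF − AF + AB,
  ∂EFG = FG − EG + EF.
As a 18×12 matrix over Z this has rank 12, with invariant factors (1,1,1,1,1,1,1,1,1,1,1,2).

Now H_k = ker ∂_k / im ∂_{k+1}, so:

  H_0: rank C_0 − rank ∂_1 = 7 − 6 = 1, and the invariant factors of ∂_1 are all 1, so H_0 = Z.
  H_1: rank ker ∂_1 − rank ∂_2 = (18 − 6) − 12 = 0, and ∂_2 has invariant factor 2 > 1, so H_1 = Z/2.
  H_2: rank ker ∂_2 − rank ∂_3 = (12 − 12) − 0 = 0, and there is no ∂_3, so H_2 = 0.

H_0 = Z,  H_1 = Z/2,  H_2 = 0.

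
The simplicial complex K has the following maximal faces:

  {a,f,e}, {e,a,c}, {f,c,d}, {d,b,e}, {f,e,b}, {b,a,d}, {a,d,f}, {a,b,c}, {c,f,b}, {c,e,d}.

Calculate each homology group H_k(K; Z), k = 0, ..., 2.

H_0 = Z,  H_1 = Z/2,  H_2 = 0.

We work with the vertex ordering a < b < c < d < e < f. The simplices of K, each written with vertices in increasing order, are:

  0-simplices (6): a, b, c, d, e, f
  1-simplices (15): ab, ac, ad, ae, af, bc, bd, be, bf, cd, ce, cf, de, df, ef
  2-simplices (10): abc, abd, ace, adf, aef, bcf, bde, bef, cde, cdf

Hence C_0 ≅ Z^6, C_1 ≅ Z^15, C_2 ≅ Z^10.

Boundary ∂_1: C_1 → C_0 is given by ∂[p,q] = [q] − [p].
This gives a 6×15 integer matrix of rank 5; reducing to Smith normal form yields diagonal entries (1,1,1,1,1).

Boundary ∂_2: C_2 → C_1 acts by ∂[p,q,r] = [q,r] − [p,r] + [p,q]. For instance
  ∂bcf = cf − bf + bc,
  ∂cdf = df − cf + cd.
The 15×10 boundary matrix has rank 10 and Smith normal form diag(1,1,1,1,1,1,1,1,1,2).

From H_k ≅ ker(∂_k) / im(∂_{k+1}) we obtain:

  H_0: rank C_0 − rank ∂_1 = 6 − 5 = 1, and the invariant factors of ∂_1 are all 1, so H_0 ≅ Z.
  H_1: rank ker ∂_1 − rank ∂_2 = (15 − 5) − 10 = 0, and ∂_2 has invariant factor 2 > 1, so H_1 ≅ Z/2.
  H_2: rank ker ∂_2 − rank ∂_3 = (10 − 10) − 0 = 0, and there is no ∂_3, so H_2 ≅ 0.

As a check, the Euler characteristic is 6 − 15 + 10 = 1, which agrees with 1 − 0 + 0 = 1.
(K is a triangulation of the real projective plane RP^2.)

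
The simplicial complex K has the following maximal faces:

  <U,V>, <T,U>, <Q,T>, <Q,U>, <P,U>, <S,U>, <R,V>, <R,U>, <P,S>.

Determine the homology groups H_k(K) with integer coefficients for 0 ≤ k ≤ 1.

H_0 ≅ Z,  H_1 ≅ Z^3.

K has 7 vertices, 9 edges.
rank ∂_0 = 0, rank ∂_1 = 6 ⇒ b_0 = 7 − 0 − 6 = 1; all invariant factors of ∂_1 are 1 so no torsion. So H_0 ≅ Z.
rank ∂_1 = 6, rank ∂_2 = 0 ⇒ b_1 = 9 − 6 − 0 = 3. So H_1 ≅ Z^3.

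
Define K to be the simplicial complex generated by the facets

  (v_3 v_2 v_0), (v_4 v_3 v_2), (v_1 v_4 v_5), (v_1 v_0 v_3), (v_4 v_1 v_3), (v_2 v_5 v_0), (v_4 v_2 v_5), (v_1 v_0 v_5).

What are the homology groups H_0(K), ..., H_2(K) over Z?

H_0 = Z,  H_1 = 0,  H_2 = Z.

We work with the vertex ordering v_0 < v_1 < v_2 < v_3 < v_4 < v_5. The simplices of K, each written with vertices in increasing order, are:

  0-simplices (6): [v_0], [v_1], [v_2], [v_3], [v_4], [v_5]
  1-simplices (12): [v_0,v_1], [v_0,v_2], [v_0,v_3], [v_0,v_5], [v_1,v_3], [v_1,v_4], [v_1,v_5], [v_2,v_3], [v_2,v_4], [v_2,v_5], [v_3,v_4], [v_4,v_5]
  2-simplices (8): [v_0,v_1,v_3], [v_0,v_1,v_5], [v_0,v_2,v_3], [v_0,v_2,v_5], [v_1,v_3,v_4], [v_1,v_4,v_5], [v_2,v_3,v_4], [v_2,v_4,v_5]

so the chain groups are C_0 ≅ Z^6, C_1 ≅ Z^12, C_2 ≅ Z^8.

∂_1: C_1 → C_0 sends each edge [p,q] (with p < q) to q − p. For instance
  ∂[v_0,v_1] = [v_1] − [v_0].
This gives a 6×12 integer matrix of rank 5; reducing to Smith normal form yields diagonal entries (1,1,1,1,1).

The boundary map ∂_2: C_2 → C_1 maps a triangle to the signed sum of its edges. For instance
  ∂[v_0,v_2,v_3] = [v_2,v_3] − [v_0,v_3] + [v_0,v_2],
  ∂[v_0,v_1,v_3] = [v_1,v_3] − [v_0,v_3] + [v_0,v_1].
The resulting 12×8 matrix has rank 7, and its Smith normal form has invariant factors (1,1,1,1,1,1,1).

From H_k ≅ ker(∂_k) / im(∂_{k+1}) we obtain:

  H_0: rank C_0 − rank ∂_1 = 6 − 5 = 1, and the invariant factors of ∂_1 are all 1, so H_0 = Z.
  H_1: rank ker ∂_1 − rank ∂_2 = (12 − 5) − 7 = 0, and the invariant factors of ∂_2 are all 1, so H_1 = 0.
  H_2: rank ker ∂_2 − rank ∂_3 = (8 − 7) − 0 = 1, and there is no ∂_3, so H_2 = Z.

(K is a triangulation of the 2-sphere S^2.)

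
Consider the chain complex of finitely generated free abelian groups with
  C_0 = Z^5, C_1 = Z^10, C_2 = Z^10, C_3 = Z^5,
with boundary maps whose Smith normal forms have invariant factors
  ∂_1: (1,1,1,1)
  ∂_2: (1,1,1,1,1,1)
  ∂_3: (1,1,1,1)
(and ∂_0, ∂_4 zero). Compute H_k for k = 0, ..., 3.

H_0: b_0 = 5 − 0 − 4 = 1; torsion from ∂_1 factors > 1: none. So H_0 ≅ Z.
H_1: b_1 = 10 − 4 − 6 = 0; torsion from ∂_2 factors > 1: none. So H_1 ≅ 0.
H_2: b_2 = 10 − 6 − 4 = 0; torsion from ∂_3 factors > 1: none. So H_2 ≅ 0.
H_3: b_3 = 5 − 4 − 0 = 1; torsion from ∂_4 factors > 1: none. So H_3 ≅ Z.

H_0 ≅ Z,  H_1 = 0,  H_2 = 0,  H_3 ≅ Z.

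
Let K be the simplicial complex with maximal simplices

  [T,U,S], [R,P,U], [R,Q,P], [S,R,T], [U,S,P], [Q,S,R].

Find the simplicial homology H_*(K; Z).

Order the vertices as P < Q < R < S < T < U. Listing each simplex with vertices in this order, K has dimension 2 with simplices:

  0-simplices (6): P, Q, R, S, T, U
  1-simplices (12): PQ, PR, PS, PU, QR, QS, RS, RT, RU, ST, SU, TU
  2-simplices (6): PQR, PRU, PSU, QRS, RST, STU

so the chain groups are C_0 ≅ Z^6, C_1 ≅ Z^12, C_2 ≅ Z^6.

∂_1: C_1 → C_0 sends each edge [p,q] (with p < q) to q − p.
The resulting 6×12 matrix has rank 5, and its Smith normal form has invariant factors (1,1,1,1,1).

Boundary ∂_2: C_2 → C_1 maps a triangle to the signed sum of its edges. For instance
  ∂PSU = SU − PU + PS,
  ∂RST = ST − RT + RS.
As a 12×6 matrix over Z this has rank 6, with invariant factors (1,1,1,1,1,1).

Computing H_k = (kernel of ∂_k) / (image of ∂_{k+1}):

  H_0: rank C_0 − rank ∂_1 = 6 − 5 = 1, and the invariant factors of ∂_1 are all 1, so H_0 = Z.
  H_1: rank ker ∂_1 − rank ∂_2 = (12 − 5) − 6 = 1, and the invariant factors of ∂_2 are all 1, so H_1 = Z.
  H_2: rank ker ∂_2 − rank ∂_3 = (6 − 6) − 0 = 0, and there is no ∂_3, so H_2 = 0.

As a check, the Euler characteristic is 6 − 12 + 6 = 0, which agrees with 1 − 1 + 0 = 0.
(K is a triangulation of the cylinder S^1 x I.)

H_0 ≅ Z,  H_1 ≅ Z,  H_2 = 0.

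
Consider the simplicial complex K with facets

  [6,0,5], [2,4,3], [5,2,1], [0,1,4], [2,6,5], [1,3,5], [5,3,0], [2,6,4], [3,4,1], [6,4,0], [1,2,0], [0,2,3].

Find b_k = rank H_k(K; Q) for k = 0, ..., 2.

b_0 = 1, b_1 = 0, b_2 = 0.

We work with the vertex ordering 0 < 1 < 2 < 3 < 4 < 5 < 6. The simplices of K, each written with vertices in increasing order, are:

  0-simplices (7): [0], [1], [2], [3], [4], [5], [6]
  1-simplices (18): [0,1], [0,2], [0,3], [0,4], [0,5], [0,6], [1,2], [1,3], [1,4], [1,5], [2,3], [2,4], [2,5], [2,6], [3,4], [3,5], [4,6], [5,6]
  2-simplices (12): [0,1,2], [0,1,4], [0,2,3], [0,3,5], [0,4,6], [0,5,6], [1,2,5], [1,3,4], [1,3,5], [2,3,4], [2,4,6], [2,5,6]

Hence C_0 ≅ Z^7, C_1 ≅ Z^18, C_2 ≅ Z^12.

Boundary ∂_1: C_1 → C_0 is given by ∂[p,q] = [q] − [p]. For instance
  ∂[0,2] = [2] − [0].
The 7×18 boundary matrix has rank 6 and Smith normal form diag(1,1,1,1,1,1).

Boundary ∂_2: C_2 → C_1 maps a triangle to the signed sum of its edges. For instance
  ∂[0,4,6] = [4,6] − [0,6] + [0,4],
  ∂[0,3,5] = [3,5] − [0,5] + [0,3].
The resulting 18×12 matrix has rank 12, and its Smith normal form has invariant factors (1,1,1,1,1,1,1,1,1,1,1,2).

Now H_k = ker ∂_k / im ∂_{k+1}, so:

  H_0: rank C_0 − rank ∂_1 = 7 − 6 = 1, and the invariant factors of ∂_1 are all 1, so H_0 = Z.
  H_1: rank ker ∂_1 − rank ∂_2 = (18 − 6) − 12 = 0, and ∂_2 has invariant factor 2 > 1, so H_1 = Z/2.
  H_2: rank ker ∂_2 − rank ∂_3 = (12 − 12) − 0 = 0, and there is no ∂_3, so H_2 = 0.

Hence the Betti numbers are b_0 = 1, b_1 = 0, b_2 = 0.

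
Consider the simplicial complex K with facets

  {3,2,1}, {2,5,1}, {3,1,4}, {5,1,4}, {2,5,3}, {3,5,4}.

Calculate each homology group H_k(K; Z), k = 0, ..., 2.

Take the total order 1 < 2 < 3 < 4 < 5 on the vertex set. Then K (dimension 2) consists of the simplices:

  0-simplices (5): [1], [2], [3], [4], [5]
  1-simplices (9): [1,2], [1,3], [1,4], [1,5], [2,3], [2,5], [3,4], [3,5], [4,5]
  2-simplices (6): [1,2,3], [1,2,5], [1,3,4], [1,4,5], [2,3,5], [3,4,5]

so the chain groups are C_0 ≅ Z^5, C_1 ≅ Z^9, C_2 ≅ Z^6.

Boundary ∂_1: C_1 → C_0 sends each edge [p,q] (with p < q) to q − p. For instance
  ∂[2,5] = [5] − [2].
The 5×9 boundary matrix has rank 4 and Smith normal form diag(1,1,1,1).

Boundary ∂_2: C_2 → C_1 sends each 2-simplex [p,q,r] to [q,r] − [p,r] + [p,q]. For instance
  ∂[1,4,5] = [4,5] − [1,5] + [1,4],
  ∂[1,2,3] = [2,3] − [1,3] + [1,2].
This gives a 9×6 integer matrix of rank 5; reducing to Smith normal form yields diagonal entries (1,1,1,1,1).

Computing H_k = (kernel of ∂_k) / (image of ∂_{k+1}):

  H_0: rank C_0 − rank ∂_1 = 5 − 4 = 1, and the invariant factors of ∂_1 are all 1, so H_0 ≅ Z.
  H_1: rank ker ∂_1 − rank ∂_2 = (9 − 4) − 5 = 0, and the invariant factors of ∂_2 are all 1, so H_1 ≅ 0.
  H_2: rank ker ∂_2 − rank ∂_3 = (6 − 5) − 0 = 1, and there is no ∂_3, so H_2 ≅ Z.

(K is a triangulation of the 2-sphere S^2.)

H_0 = Z,  H_1 = 0,  H_2 = Z.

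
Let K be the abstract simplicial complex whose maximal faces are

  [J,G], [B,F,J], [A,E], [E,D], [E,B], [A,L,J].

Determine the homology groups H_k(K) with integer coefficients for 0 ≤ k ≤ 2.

H_0 ≅ Z,  H_1 ≅ Z,  H_2 = 0.

We work with the vertex ordering A < B < D < E < F < G < J < L. The simplices of K, each written with vertices in increasing order, are:

  0-simplices (8): A, B, D, E, F, G, J, L
  1-simplices (10): AE, AJ, AL, BE, BF, BJ, DE, FJ, GJ, JL
  2-simplices (2): AJL, BFJ

Hence C_0 ≅ Z^8, C_1 ≅ Z^10, C_2 ≅ Z^2.

∂_1: C_1 → C_0 maps an edge to its endpoints' difference, ∂[p,q] = q − p. For instance
  ∂BJ = J − B.
The 8×10 boundary matrix has rank 7 and Smith normal form diag(1,1,1,1,1,1,1).

Boundary ∂_2: C_2 → C_1 acts by ∂[p,q,r] = [q,r] − [p,r] + [p,q]. For instance
  ∂AJL = JL − AL + AJ,
  ∂BFJ = FJ − BJ + BF.
The 10×2 boundary matrix has rank 2 and Smith normal form diag(1,1).

Reading off H_k = ker ∂_k / im ∂_{k+1}:

  H_0: rank C_0 − rank ∂_1 = 8 − 7 = 1, and the invariant factors of ∂_1 are all 1, so H_0 = Z.
  H_1: rank ker ∂_1 − rank ∂_2 = (10 − 7) − 2 = 1, and the invariant factors of ∂_2 are all 1, so H_1 = Z.
  H_2: rank ker ∂_2 − rank ∂_3 = (2 − 2) − 0 = 0, and there is no ∂_3, so H_2 = 0.

As a check, the Euler characteristic is 8 − 10 + 2 = 0, which agrees with 1 − 1 + 0 = 0.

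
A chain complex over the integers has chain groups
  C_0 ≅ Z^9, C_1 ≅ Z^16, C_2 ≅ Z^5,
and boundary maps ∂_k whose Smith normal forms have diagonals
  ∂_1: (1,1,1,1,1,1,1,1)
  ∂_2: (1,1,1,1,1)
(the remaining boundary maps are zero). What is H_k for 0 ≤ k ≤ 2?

H_0 ≅ Z,  H_1 ≅ Z^3,  H_2 = 0.

H_0: b_0 = 9 − 0 − 8 = 1; torsion from ∂_1 factors > 1: none. So H_0 ≅ Z.
H_1: b_1 = 16 − 8 − 5 = 3; torsion from ∂_2 factors > 1: none. So H_1 ≅ Z^3.
H_2: b_2 = 5 − 5 − 0 = 0; torsion from ∂_3 factors > 1: none. So H_2 ≅ 0.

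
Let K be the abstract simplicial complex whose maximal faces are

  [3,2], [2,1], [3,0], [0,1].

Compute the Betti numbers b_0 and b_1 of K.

Order the vertices as 0 < 1 < 2 < 3. Listing each simplex with vertices in this order, K has dimension 1 with simplices:

  0-simplices (4): [0], [1], [2], [3]
  1-simplices (4): [0,1], [0,3], [1,2], [2,3]

giving chain groups C_0 ≅ Z^4, C_1 ≅ Z^4.

∂_1: C_1 → C_0 is given by ∂[p,q] = [q] − [p].
As a 4×4 matrix over Z this has rank 3, with invariant factors (1,1,1).

Reading off H_k = ker ∂_k / im ∂_{k+1}:

  H_0: rank C_0 − rank ∂_1 = 4 − 3 = 1, and the invariant factors of ∂_1 are all 1, so H_0 = Z.
  H_1: rank ker ∂_1 − rank ∂_2 = (4 − 3) − 0 = 1, and there is no ∂_2, so H_1 = Z.

As a check, the Euler characteristic is 4 − 4 = 0, which agrees with 1 − 1 = 0.

Hence the Betti numbers are b_0 = 1, b_1 = 1.

b_0 = 1, b_1 = 1.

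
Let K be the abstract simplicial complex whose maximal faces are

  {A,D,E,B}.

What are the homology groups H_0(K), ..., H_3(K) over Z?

Take the total order A < B < D < E on the vertex set. Then K (dimension 3) consists of the simplices:

  0-simplices (4): A, B, D, E
  1-simplices (6): AB, AD, AE, BD, BE, DE
  2-simplices (4): ABD, ABE, ADE, BDE
  3-simplices (1): ABDE

so the chain groups are C_0 ≅ Z^4, C_1 ≅ Z^6, C_2 ≅ Z^4, C_3 ≅ Z^1.

Boundary ∂_1: C_1 → C_0 sends each edge [p,q] (with p < q) to q − p. For instance
  ∂DE = E − D.
The 4×6 boundary matrix has rank 3 and Smith normal form diag(1,1,1).

Boundary ∂_2: C_2 → C_1 acts by ∂[p,q,r] = [q,r] − [p,r] + [p,q]. For instance
  ∂ABE = BE − AE + AB,
  ∂ABD = BD − AD + AB.
The resulting 6×4 matrix has rank 3, and its Smith normal form has invariant factors (1,1,1).

Boundary ∂_3: C_3 → C_2 sends each 3-simplex σ to the alternating sum Σ_i (−1)^i (σ with its i-th vertex removed). For instance
  ∂ABDE = BDE − ADE + ABE − ABD.
The 4×1 boundary matrix has rank 1 and Smith normal form diag(1).

From H_k ≅ ker(∂_k) / im(∂_{k+1}) we obtain:

  H_0: rank C_0 − rank ∂_1 = 4 − 3 = 1, and the invariant factors of ∂_1 are all 1, so H_0 = Z.
  H_1: rank ker ∂_1 − rank ∂_2 = (6 − 3) − 3 = 0, and the invariant factors of ∂_2 are all 1, so H_1 = 0.
  H_2: rank ker ∂_2 − rank ∂_3 = (4 − 3) − 1 = 0, and the invariant factors of ∂_3 are all 1, so H_2 = 0.
  H_3: rank ker ∂_3 − rank ∂_4 = (1 − 1) − 0 = 0, and there is no ∂_4, so H_3 = 0.

H_0 = Z,  H_1 = 0,  H_2 = 0,  H_3 = 0.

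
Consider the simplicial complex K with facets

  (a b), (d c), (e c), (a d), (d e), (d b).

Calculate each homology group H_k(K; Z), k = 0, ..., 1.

H_0 ≅ Z,  H_1 ≅ Z^2.

Order the vertices as a < b < c < d < e. Listing each simplex with vertices in this order, K has dimension 1 with simplices:

  0-simplices (5): a, b, c, d, e
  1-simplices (6): ab, ad, bd, cd, ce, de

Hence C_0 ≅ Z^5, C_1 ≅ Z^6.

The boundary map ∂_1: C_1 → C_0 is given by ∂[p,q] = [q] − [p]. For instance
  ∂ad = d − a.
The 5×6 boundary matrix has rank 4 and Smith normal form diag(1,1,1,1).

Computing H_k = (kernel of ∂_k) / (image of ∂_{k+1}):

  H_0: rank C_0 − rank ∂_1 = 5 − 4 = 1, and the invariant factors of ∂_1 are all 1, so H_0 ≅ Z.
  H_1: rank ker ∂_1 − rank ∂_2 = (6 − 4) − 0 = 2, and there is no ∂_2, so H_1 ≅ Z^2.

As a check, the Euler characteristic is 5 − 6 = -1, which agrees with 1 − 2 = -1.
(K is a triangulation of a wedge of 2 circles.)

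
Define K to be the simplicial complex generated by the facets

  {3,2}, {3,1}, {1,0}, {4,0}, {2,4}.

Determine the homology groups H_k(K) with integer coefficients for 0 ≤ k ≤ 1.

H_0 = Z,  H_1 = Z.

K has 5 vertices, 5 edges.
rank ∂_0 = 0, rank ∂_1 = 4 ⇒ b_0 = 5 − 0 − 4 = 1; all invariant factors of ∂_1 are 1 so no torsion. So H_0 = Z.
rank ∂_1 = 4, rank ∂_2 = 0 ⇒ b_1 = 5 − 4 − 0 = 1. So H_1 = Z.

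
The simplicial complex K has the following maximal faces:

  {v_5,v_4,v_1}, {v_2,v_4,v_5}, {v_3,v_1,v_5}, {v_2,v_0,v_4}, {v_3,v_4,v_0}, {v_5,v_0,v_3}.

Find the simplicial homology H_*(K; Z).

K has 6 vertices, 12 edges, 6 triangles.
rank ∂_0 = 0, rank ∂_1 = 5 ⇒ b_0 = 6 − 0 − 5 = 1; all invariant factors of ∂_1 are 1 so no torsion. So H_0 ≅ Z.
rank ∂_1 = 5, rank ∂_2 = 6 ⇒ b_1 = 12 − 5 − 6 = 1; all invariant factors of ∂_2 are 1 so no torsion. So H_1 ≅ Z.
rank ∂_2 = 6, rank ∂_3 = 0 ⇒ b_2 = 6 − 6 − 0 = 0. So H_2 ≅ 0.

H_0 ≅ Z,  H_1 ≅ Z,  H_2 = 0.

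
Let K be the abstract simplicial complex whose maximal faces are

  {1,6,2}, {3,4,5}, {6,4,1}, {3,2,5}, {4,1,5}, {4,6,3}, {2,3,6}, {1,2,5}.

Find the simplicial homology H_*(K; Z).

H_0 ≅ Z,  H_1 = 0,  H_2 ≅ Z.

Order the vertices as 1 < 2 < 3 < 4 < 5 < 6. Listing each simplex with vertices in this order, K has dimension 2 with simplices:

  0-simplices (6): [1], [2], [3], [4], [5], [6]
  1-simplices (12): [1,2], [1,4], [1,5], [1,6], [2,3], [2,5], [2,6], [3,4], [3,5], [3,6], [4,5], [4,6]
  2-simplices (8): [1,2,5], [1,2,6], [1,4,5], [1,4,6], [2,3,5], [2,3,6], [3,4,5], [3,4,6]

giving chain groups C_0 ≅ Z^6, C_1 ≅ Z^12, C_2 ≅ Z^8.

∂_1: C_1 → C_0 is given by ∂[p,q] = [q] − [p].
This gives a 6×12 integer matrix of rank 5; reducing to Smith normal form yields diagonal entries (1,1,1,1,1).

Boundary ∂_2: C_2 → C_1 maps a triangle to the signed sum of its edges. For instance
  ∂[1,2,5] = [2,5] − [1,5] + [1,2],
  ∂[1,4,6] = [4,6] − [1,6] + [1,4].
As a 12×8 matrix over Z this has rank 7, with invariant factors (1,1,1,1,1,1,1).

Computing H_k = (kernel of ∂_k) / (image of ∂_{k+1}):

  H_0: rank C_0 − rank ∂_1 = 6 − 5 = 1, and the invariant factors of ∂_1 are all 1, so H_0 = Z.
  H_1: rank ker ∂_1 − rank ∂_2 = (12 − 5) − 7 = 0, and the invariant factors of ∂_2 are all 1, so H_1 = 0.
  H_2: rank ker ∂_2 − rank ∂_3 = (8 − 7) − 0 = 1, and there is no ∂_3, so H_2 = Z.

(K is a triangulation of the 2-sphere S^2.)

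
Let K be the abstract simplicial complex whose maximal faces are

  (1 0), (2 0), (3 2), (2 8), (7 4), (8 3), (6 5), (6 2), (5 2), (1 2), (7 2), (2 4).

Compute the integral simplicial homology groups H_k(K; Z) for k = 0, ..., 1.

We work with the vertex ordering 0 < 1 < 2 < 3 < 4 < 5 < 6 < 7 < 8. The simplices of K, each written with vertices in increasing order, are:

  0-simplices (9): [0], [1], [2], [3], [4], [5], [6], [7], [8]
  1-simplices (12): [0,1], [0,2], [1,2], [2,3], [2,4], [2,5], [2,6], [2,7], [2,8], [3,8], [4,7], [5,6]

giving chain groups C_0 ≅ Z^9, C_1 ≅ Z^12.

∂_1: C_1 → C_0 sends each edge [p,q] (with p < q) to q − p.
As a 9×12 matrix over Z this has rank 8, with invariant factors (1,1,1,1,1,1,1,1).

Reading off H_k = ker ∂_k / im ∂_{k+1}:

  H_0: rank C_0 − rank ∂_1 = 9 − 8 = 1, and the invariant factors of ∂_1 are all 1, so H_0 = Z.
  H_1: rank ker ∂_1 − rank ∂_2 = (12 − 8) − 0 = 4, and there is no ∂_2, so H_1 = Z^4.

(K is a triangulation of a wedge of 4 circles.)

H_0 = Z,  H_1 = Z^4.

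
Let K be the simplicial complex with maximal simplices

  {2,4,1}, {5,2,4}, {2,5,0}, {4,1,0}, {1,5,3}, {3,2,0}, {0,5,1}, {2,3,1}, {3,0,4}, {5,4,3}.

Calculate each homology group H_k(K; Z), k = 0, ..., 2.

H_0 ≅ Z,  H_1 ≅ Z_2,  H_2 = 0.

K has 6 vertices, 15 edges, 10 triangles.
rank ∂_0 = 0, rank ∂_1 = 5 ⇒ b_0 = 6 − 0 − 5 = 1; all invariant factors of ∂_1 are 1 so no torsion. So H_0 ≅ Z.
rank ∂_1 = 5, rank ∂_2 = 10 ⇒ b_1 = 15 − 5 − 10 = 0; ∂_2 has invariant factor(s) [2] giving torsion. So H_1 ≅ Z_2.
rank ∂_2 = 10, rank ∂_3 = 0 ⇒ b_2 = 10 − 10 − 0 = 0. So H_2 ≅ 0.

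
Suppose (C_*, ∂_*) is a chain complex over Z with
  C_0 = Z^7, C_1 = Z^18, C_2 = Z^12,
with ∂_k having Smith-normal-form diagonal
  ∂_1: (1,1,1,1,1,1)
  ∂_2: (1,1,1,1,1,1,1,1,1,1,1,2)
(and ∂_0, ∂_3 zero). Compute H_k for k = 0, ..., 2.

H_0 ≅ Z,  H_1 ≅ Z_2,  H_2 = 0.

H_0: b_0 = 7 − 0 − 6 = 1; torsion from ∂_1 factors > 1: none. So H_0 ≅ Z.
H_1: b_1 = 18 − 6 − 12 = 0; torsion from ∂_2 factors > 1: [2]. So H_1 ≅ Z_2.
H_2: b_2 = 12 − 12 − 0 = 0; torsion from ∂_3 factors > 1: none. So H_2 ≅ 0.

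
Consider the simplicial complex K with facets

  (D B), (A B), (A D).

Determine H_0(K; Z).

H_0 = Z.

K has 3 vertices, 3 edges.
rank ∂_0 = 0, rank ∂_1 = 2 ⇒ b_0 = 3 − 0 − 2 = 1; all invariant factors of ∂_1 are 1 so no torsion. So H_0 = Z.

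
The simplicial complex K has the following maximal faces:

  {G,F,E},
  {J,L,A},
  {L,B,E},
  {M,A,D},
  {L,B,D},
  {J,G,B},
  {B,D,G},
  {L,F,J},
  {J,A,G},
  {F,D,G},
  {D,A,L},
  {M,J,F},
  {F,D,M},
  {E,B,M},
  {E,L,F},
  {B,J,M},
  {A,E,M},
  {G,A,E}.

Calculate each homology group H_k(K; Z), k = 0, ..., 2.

H_0 ≅ Z,  H_1 ≅ Z^2,  H_2 ≅ Z.

K has 9 vertices, 27 edges, 18 triangles.
rank ∂_0 = 0, rank ∂_1 = 8 ⇒ b_0 = 9 − 0 − 8 = 1; all invariant factors of ∂_1 are 1 so no torsion. So H_0 ≅ Z.
rank ∂_1 = 8, rank ∂_2 = 17 ⇒ b_1 = 27 − 8 − 17 = 2; all invariant factors of ∂_2 are 1 so no torsion. So H_1 ≅ Z^2.
rank ∂_2 = 17, rank ∂_3 = 0 ⇒ b_2 = 18 − 17 − 0 = 1. So H_2 ≅ Z.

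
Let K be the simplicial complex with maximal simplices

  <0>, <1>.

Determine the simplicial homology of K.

H_0 = Z^2.

Take the total order 0 < 1 on the vertex set. Then K (dimension 0) consists of the simplices:

  0-simplices (2): [0], [1]

so the chain groups are C_0 ≅ Z^2.

From H_k ≅ ker(∂_k) / im(∂_{k+1}) we obtain:

  H_0: rank C_0 − rank ∂_1 = 2 − 0 = 2, and there is no ∂_1, so H_0 ≅ Z^2.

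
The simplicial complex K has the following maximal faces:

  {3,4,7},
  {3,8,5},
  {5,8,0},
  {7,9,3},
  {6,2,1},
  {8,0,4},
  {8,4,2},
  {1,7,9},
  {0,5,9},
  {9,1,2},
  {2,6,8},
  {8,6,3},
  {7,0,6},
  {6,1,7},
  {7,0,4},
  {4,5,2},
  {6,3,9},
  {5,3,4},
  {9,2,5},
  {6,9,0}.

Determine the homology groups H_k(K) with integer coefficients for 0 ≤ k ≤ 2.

H_0 = Z,  H_1 = Z ⊕ Z_2,  H_2 = 0.

Order the vertices as 0 < 1 < 2 < 3 < 4 < 5 < 6 < 7 < 8 < 9. Listing each simplex with vertices in this order, K has dimension 2 with simplices:

  0-simplices (10): [0], [1], [2], [3], [4], [5], [6], [7], [8], [9]
  1-simplices (30): (30 of them)
  2-simplices (20): (20 of them)

giving chain groups C_0 ≅ Z^10, C_1 ≅ Z^30, C_2 ≅ Z^20.

Boundary ∂_1: C_1 → C_0 maps an edge to its endpoints' difference, ∂[p,q] = q − p.
This gives a 10×30 integer matrix of rank 9; reducing to Smith normal form yields diagonal entries (1,1,1,1,1,1,1,1,1).

∂_2: C_2 → C_1 maps a triangle to the signed sum of its edges. For instance
  ∂[2,6,8] = [6,8] − [2,8] + [2,6],
  ∂[3,6,8] = [6,8] − [3,8] + [3,6].
The resulting 30×20 matrix has rank 20, and its Smith normal form has invariant factors (1,1,1,1,1,1,1,1,1,1,1,1,1,1,1,1,1,1,1,2).

From H_k ≅ ker(∂_k) / im(∂_{k+1}) we obtain:

  H_0: rank C_0 − rank ∂_1 = 10 − 9 = 1, and the invariant factors of ∂_1 are all 1, so H_0 ≅ Z.
  H_1: rank ker ∂_1 − rank ∂_2 = (30 − 9) − 20 = 1, and ∂_2 has invariant factor 2 > 1, so H_1 ≅ Z ⊕ Z_2.
  H_2: rank ker ∂_2 − rank ∂_3 = (20 − 20) − 0 = 0, and there is no ∂_3, so H_2 ≅ 0.

As a check, the Euler characteristic is 10 − 30 + 20 = 0, which agrees with 1 − 1 + 0 = 0.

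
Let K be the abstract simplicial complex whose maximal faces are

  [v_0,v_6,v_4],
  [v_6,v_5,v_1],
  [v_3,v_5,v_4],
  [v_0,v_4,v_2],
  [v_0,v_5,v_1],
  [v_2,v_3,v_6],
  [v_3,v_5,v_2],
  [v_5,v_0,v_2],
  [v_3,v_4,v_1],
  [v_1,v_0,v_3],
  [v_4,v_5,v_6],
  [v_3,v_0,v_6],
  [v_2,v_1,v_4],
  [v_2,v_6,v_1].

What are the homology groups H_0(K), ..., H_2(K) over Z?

H_0 = Z,  H_1 = Z^2,  H_2 = Z.

We work with the vertex ordering v_0 < v_1 < v_2 < v_3 < v_4 < v_5 < v_6. The simplices of K, each written with vertices in increasing order, are:

  0-simplices (7): [v_0], [v_1], [v_2], [v_3], [v_4], [v_5], [v_6]
  1-simplices (21): (21 of them)
  2-simplices (14): (14 of them)

so the chain groups are C_0 ≅ Z^7, C_1 ≅ Z^21, C_2 ≅ Z^14.

∂_1: C_1 → C_0 maps an edge to its endpoints' difference, ∂[p,q] = q − p. For instance
  ∂[v_2,v_6] = [v_6] − [v_2].
The resulting 7×21 matrix has rank 6, and its Smith normal form has invariant factors (1,1,1,1,1,1).

Boundary ∂_2: C_2 → C_1 acts by ∂[p,q,r] = [q,r] − [p,r] + [p,q]. For instance
  ∂[v_0,v_3,v_6] = [v_3,v_6] − [v_0,v_6] + [v_0,v_3],
  ∂[v_4,v_5,v_6] = [v_5,v_6] − [v_4,v_6] + [v_4,v_5].
This gives a 21×14 integer matrix of rank 13; reducing to Smith normal form yields diagonal entries (1,1,1,1,1,1,1,1,1,1,1,1,1).

Reading off H_k = ker ∂_k / im ∂_{k+1}:

  H_0: rank C_0 − rank ∂_1 = 7 − 6 = 1, and the invariant factors of ∂_1 are all 1, so H_0 ≅ Z.
  H_1: rank ker ∂_1 − rank ∂_2 = (21 − 6) − 13 = 2, and the invariant factors of ∂_2 are all 1, so H_1 ≅ Z^2.
  H_2: rank ker ∂_2 − rank ∂_3 = (14 − 13) − 0 = 1, and there is no ∂_3, so H_2 ≅ Z.

As a check, the Euler characteristic is 7 − 21 + 14 = 0, which agrees with 1 − 2 + 1 = 0.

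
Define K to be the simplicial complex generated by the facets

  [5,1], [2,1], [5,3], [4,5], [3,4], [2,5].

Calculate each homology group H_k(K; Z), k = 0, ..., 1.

Fix the vertex order 1 < 2 < 3 < 4 < 5 and write every simplex with vertices in increasing order. Then dim K = 1 and the simplices of K are:

  0-simplices (5): [1], [2], [3], [4], [5]
  1-simplices (6): [1,2], [1,5], [2,5], [3,4], [3,5], [4,5]

Hence C_0 ≅ Z^5, C_1 ≅ Z^6.

The boundary map ∂_1: C_1 → C_0 is given by ∂[p,q] = [q] − [p]. For instance
  ∂[2,5] = [5] − [2].
As a 5×6 matrix over Z this has rank 4, with invariant factors (1,1,1,1).

Reading off H_k = ker ∂_k / im ∂_{k+1}:

  H_0: rank C_0 − rank ∂_1 = 5 − 4 = 1, and the invariant factors of ∂_1 are all 1, so H_0 ≅ Z.
  H_1: rank ker ∂_1 − rank ∂_2 = (6 − 4) − 0 = 2, and there is no ∂_2, so H_1 ≅ Z^2.

H_0 = Z,  H_1 = Z^2.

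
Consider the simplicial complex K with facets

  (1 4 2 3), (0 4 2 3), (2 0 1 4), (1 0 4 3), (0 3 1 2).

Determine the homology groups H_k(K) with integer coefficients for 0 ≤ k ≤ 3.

We work with the vertex ordering 0 < 1 < 2 < 3 < 4. The simplices of K, each written with vertices in increasing order, are:

  0-simplices (5): [0], [1], [2], [3], [4]
  1-simplices (10): [0,1], [0,2], [0,3], [0,4], [1,2], [1,3], [1,4], [2,3], [2,4], [3,4]
  2-simplices (10): [0,1,2], [0,1,3], [0,1,4], [0,2,3], [0,2,4], [0,3,4], [1,2,3], [1,2,4], [1,3,4], [2,3,4]
  3-simplices (5): [0,1,2,3], [0,1,2,4], [0,1,3,4], [0,2,3,4], [1,2,3,4]

so the chain groups are C_0 ≅ Z^5, C_1 ≅ Z^10, C_2 ≅ Z^10, C_3 ≅ Z^5.

The boundary map ∂_1: C_1 → C_0 is given by ∂[p,q] = [q] − [p]. For instance
  ∂[3,4] = [4] − [3].
The 5×10 boundary matrix has rank 4 and Smith normal form diag(1,1,1,1).

The boundary map ∂_2: C_2 → C_1 maps a triangle to the signed sum of its edges. For instance
  ∂[0,3,4] = [3,4] − [0,4] + [0,3],
  ∂[1,2,4] = [2,4] − [1,4] + [1,2].
This gives a 10×10 integer matrix of rank 6; reducing to Smith normal form yields diagonal entries (1,1,1,1,1,1).

∂_3: C_3 → C_2 sends each 3-simplex σ to the alternating sum Σ_i (−1)^i (σ with its i-th vertex removed). For instance
  ∂[0,1,3,4] = [1,3,4] − [0,3,4] + [0,1,4] − [0,1,3],
  ∂[0,1,2,3] = [1,2,3] − [0,2,3] + [0,1,3] − [0,1,2].
As a 10×5 matrix over Z this has rank 4, with invariant factors (1,1,1,1).

From H_k ≅ ker(∂_k) / im(∂_{k+1}) we obtain:

  H_0: rank C_0 − rank ∂_1 = 5 − 4 = 1, and the invariant factors of ∂_1 are all 1, so H_0 ≅ Z.
  H_1: rank ker ∂_1 − rank ∂_2 = (10 − 4) − 6 = 0, and the invariant factors of ∂_2 are all 1, so H_1 ≅ 0.
  H_2: rank ker ∂_2 − rank ∂_3 = (10 − 6) − 4 = 0, and the invariant factors of ∂_3 are all 1, so H_2 ≅ 0.
  H_3: rank ker ∂_3 − rank ∂_4 = (5 − 4) − 0 = 1, and there is no ∂_4, so H_3 ≅ Z.

(K is a triangulation of the 3-sphere S^3.)

H_0 = Z,  H_1 = 0,  H_2 = 0,  H_3 = Z.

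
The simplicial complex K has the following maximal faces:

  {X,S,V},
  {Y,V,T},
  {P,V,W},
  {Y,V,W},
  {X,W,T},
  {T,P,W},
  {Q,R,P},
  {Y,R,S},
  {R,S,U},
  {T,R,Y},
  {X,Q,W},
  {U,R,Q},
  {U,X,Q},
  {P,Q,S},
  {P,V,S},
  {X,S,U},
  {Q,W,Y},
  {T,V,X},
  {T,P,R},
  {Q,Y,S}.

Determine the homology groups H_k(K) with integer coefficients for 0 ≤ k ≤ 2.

K has 10 vertices, 30 edges, 20 triangles.
rank ∂_0 = 0, rank ∂_1 = 9 ⇒ b_0 = 10 − 0 − 9 = 1; all invariant factors of ∂_1 are 1 so no torsion. So H_0 ≅ Z.
rank ∂_1 = 9, rank ∂_2 = 20 ⇒ b_1 = 30 − 9 − 20 = 1; ∂_2 has invariant factor(s) [2] giving torsion. So H_1 ≅ Z ⊕ Z_2.
rank ∂_2 = 20, rank ∂_3 = 0 ⇒ b_2 = 20 − 20 − 0 = 0. So H_2 ≅ 0.

H_0 = Z,  H_1 = Z ⊕ Z_2,  H_2 = 0.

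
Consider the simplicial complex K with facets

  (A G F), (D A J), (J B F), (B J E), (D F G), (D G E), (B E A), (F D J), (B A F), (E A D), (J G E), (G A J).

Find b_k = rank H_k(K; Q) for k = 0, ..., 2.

Fix the vertex order A < B < D < E < F < G < J and write every simplex with vertices in increasing order. Then dim K = 2 and the simplices of K are:

  0-simplices (7): A, B, D, E, F, G, J
  1-simplices (18): AB, AD, AE, AF, AG, AJ, BE, BF, BJ, DE, DF, DG, DJ, EG, EJ, FG, FJ, GJ
  2-simplices (12): ABE, ABF, ADE, ADJ, AFG, AGJ, BEJ, BFJ, DEG, DFG, DFJ, EGJ

so the chain groups are C_0 ≅ Z^7, C_1 ≅ Z^18, C_2 ≅ Z^12.

Boundary ∂_1: C_1 → C_0 is given by ∂[p,q] = [q] − [p]. For instance
  ∂AJ = J − A.
The 7×18 boundary matrix has rank 6 and Smith normal form diag(1,1,1,1,1,1).

The boundary map ∂_2: C_2 → C_1 acts by ∂[p,q,r] = [q,r] − [p,r] + [p,q]. For instance
  ∂DEG = EG − DG + DE,
  ∂EGJ = GJ − EJ + EG.
The resulting 18×12 matrix has rank 12, and its Smith normal form has invariant factors (1,1,1,1,1,1,1,1,1,1,1,2).

From H_k ≅ ker(∂_k) / im(∂_{k+1}) we obtain:

  H_0: rank C_0 − rank ∂_1 = 7 − 6 = 1, and the invariant factors of ∂_1 are all 1, so H_0 ≅ Z.
  H_1: rank ker ∂_1 − rank ∂_2 = (18 − 6) − 12 = 0, and ∂_2 has invariant factor 2 > 1, so H_1 ≅ Z_2.
  H_2: rank ker ∂_2 − rank ∂_3 = (12 − 12) − 0 = 0, and there is no ∂_3, so H_2 ≅ 0.

As a check, the Euler characteristic is 7 − 18 + 12 = 1, which agrees with 1 − 0 + 0 = 1.

Hence the Betti numbers are b_0 = 1, b_1 = 0, b_2 = 0.

b_0 = 1, b_1 = 0, b_2 = 0.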